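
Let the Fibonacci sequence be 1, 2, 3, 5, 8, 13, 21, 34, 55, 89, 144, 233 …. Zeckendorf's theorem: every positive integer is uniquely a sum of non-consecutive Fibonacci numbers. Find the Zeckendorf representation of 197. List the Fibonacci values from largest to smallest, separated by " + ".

largest Fibonacci ≤ 197 is 144; 197 − 144 = 53
largest Fibonacci ≤ 53 is 34; 53 − 34 = 19
largest Fibonacci ≤ 19 is 13; 19 − 13 = 6
largest Fibonacci ≤ 6 is 5; 6 − 5 = 1
largest Fibonacci ≤ 1 is 1; 1 − 1 = 0
So 197 = 144 + 34 + 13 + 5 + 1, with no two terms consecutive in the sequence.

144 + 34 + 13 + 5 + 1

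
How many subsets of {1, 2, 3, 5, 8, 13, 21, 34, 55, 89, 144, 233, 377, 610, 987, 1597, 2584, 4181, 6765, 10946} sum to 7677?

54

Each representation comes from the Zeckendorf form by replacing some F_k with F_{k−1} + F_{k−2} where possible.
7677 = 6765+610+233+55+13+1 = 6765+610+233+55+8+5+1 = 6765+610+233+34+21+13+1 = 6765+610+144+89+55+13+1 = 6765+610+233+55+8+3+2+1 = … (49 more), for 54 in all.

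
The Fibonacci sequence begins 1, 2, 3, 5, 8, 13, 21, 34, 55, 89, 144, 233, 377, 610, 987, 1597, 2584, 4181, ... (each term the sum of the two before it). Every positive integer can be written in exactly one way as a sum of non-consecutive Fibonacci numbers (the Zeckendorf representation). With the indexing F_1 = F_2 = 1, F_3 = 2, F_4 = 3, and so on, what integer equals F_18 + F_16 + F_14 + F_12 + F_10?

F_18 + F_16 + F_14 + F_12 + F_10 = 2584 + 987 + 377 + 144 + 55 = 4147.

4147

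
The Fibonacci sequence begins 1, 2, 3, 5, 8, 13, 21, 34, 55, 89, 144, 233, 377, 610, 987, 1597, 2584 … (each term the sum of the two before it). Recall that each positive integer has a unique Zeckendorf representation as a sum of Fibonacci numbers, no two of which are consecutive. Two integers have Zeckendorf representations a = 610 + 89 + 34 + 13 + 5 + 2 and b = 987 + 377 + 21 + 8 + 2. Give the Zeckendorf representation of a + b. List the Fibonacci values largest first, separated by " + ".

1597 + 377 + 144 + 21 + 8 + 1

The two numbers are 753 and 1395, so their sum is 2148.
Greedy algorithm:
1597 ≤ 2148 < 2584, so take 1597; remainder 551
377 ≤ 551 < 610, so take 377; remainder 174
144 ≤ 174 < 233, so take 144; remainder 30
21 ≤ 30 < 34, so take 21; remainder 9
8 ≤ 9 < 13, so take 8; remainder 1
1 ≤ 1 < 2, so take 1; remainder 0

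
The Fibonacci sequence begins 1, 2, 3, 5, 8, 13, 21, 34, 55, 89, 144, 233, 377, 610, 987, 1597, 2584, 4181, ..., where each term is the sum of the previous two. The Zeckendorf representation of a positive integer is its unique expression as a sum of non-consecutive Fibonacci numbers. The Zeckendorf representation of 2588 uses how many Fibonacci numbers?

Greedily peel off the largest Fibonacci term at each step:
2588: greatest Fibonacci not exceeding it is 2584, leaving 4
4: greatest Fibonacci not exceeding it is 3, leaving 1
1: greatest Fibonacci not exceeding it is 1, leaving 0
2588 = 2584 + 3 + 1, which has 3 terms.

3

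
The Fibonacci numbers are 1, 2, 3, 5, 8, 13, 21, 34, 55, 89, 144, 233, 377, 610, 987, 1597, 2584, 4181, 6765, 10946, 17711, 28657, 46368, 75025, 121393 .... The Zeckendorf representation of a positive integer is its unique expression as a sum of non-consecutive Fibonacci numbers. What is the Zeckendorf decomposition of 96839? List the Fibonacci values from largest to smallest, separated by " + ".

75025 ≤ 96839 < 121393, so take 75025; remainder 21814
17711 ≤ 21814 < 28657, so take 17711; remainder 4103
2584 ≤ 4103 < 4181, so take 2584; remainder 1519
987 ≤ 1519 < 1597, so take 987; remainder 532
377 ≤ 532 < 610, so take 377; remainder 155
144 ≤ 155 < 233, so take 144; remainder 11
8 ≤ 11 < 13, so take 8; remainder 3
3 ≤ 3 < 5, so take 3; remainder 0
So 96839 = 75025 + 17711 + 2584 + 987 + 377 + 144 + 8 + 3, with no two terms consecutive in the sequence.

75025 + 17711 + 2584 + 987 + 377 + 144 + 8 + 3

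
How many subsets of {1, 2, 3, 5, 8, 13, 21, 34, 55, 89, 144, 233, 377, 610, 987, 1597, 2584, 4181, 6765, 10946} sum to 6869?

25

Each representation comes from the Zeckendorf form by replacing some F_k with F_{k−1} + F_{k−2} where possible.
6869 = 6765+89+13+2 = 6765+89+8+5+2 = 6765+55+34+13+2 = 4181+2584+89+13+2 = 6765+55+34+8+5+2 = … (20 more), for 25 in all.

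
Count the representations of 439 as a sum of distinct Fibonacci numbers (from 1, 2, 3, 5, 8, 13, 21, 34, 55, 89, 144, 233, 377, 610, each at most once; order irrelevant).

8

Each representation comes from the Zeckendorf form by replacing some F_k with F_{k−1} + F_{k−2} where possible.
439 = 377+55+5+2 = 377+34+21+5+2 = 233+144+55+5+2 = … (5 more), for 8 in all.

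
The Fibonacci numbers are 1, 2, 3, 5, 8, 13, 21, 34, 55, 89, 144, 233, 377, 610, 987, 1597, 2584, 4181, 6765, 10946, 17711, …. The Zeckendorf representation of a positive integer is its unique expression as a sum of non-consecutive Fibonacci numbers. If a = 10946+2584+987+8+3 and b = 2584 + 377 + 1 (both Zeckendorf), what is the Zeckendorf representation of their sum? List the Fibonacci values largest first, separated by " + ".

The two numbers are 14528 and 2962, so their sum is 17490.
subtract 10946 from 17490: 6544 remains
subtract 4181 from 6544: 2363 remains
subtract 1597 from 2363: 766 remains
subtract 610 from 766: 156 remains
subtract 144 from 156: 12 remains
subtract 8 from 12: 4 remains
subtract 3 from 4: 1 remains
subtract 1 from 1: 0 remains

10946 + 4181 + 1597 + 610 + 144 + 8 + 3 + 1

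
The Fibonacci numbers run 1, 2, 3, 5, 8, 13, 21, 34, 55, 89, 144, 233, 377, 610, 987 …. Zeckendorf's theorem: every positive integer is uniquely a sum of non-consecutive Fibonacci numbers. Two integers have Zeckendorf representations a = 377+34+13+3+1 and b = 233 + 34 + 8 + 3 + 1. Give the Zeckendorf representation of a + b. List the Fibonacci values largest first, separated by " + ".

The two numbers are 428 and 279, so their sum is 707.
610 ≤ 707 < 987, so take 610; remainder 97
89 ≤ 97 < 144, so take 89; remainder 8
8 ≤ 8 < 13, so take 8; remainder 0

610 + 89 + 8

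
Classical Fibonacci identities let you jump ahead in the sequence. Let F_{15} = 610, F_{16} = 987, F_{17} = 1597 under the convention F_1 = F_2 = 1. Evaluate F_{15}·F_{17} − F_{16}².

1

610·1597 − 987² = 974170 − 974169 = 1. (Cassini's identity: F_{k−1}F_{k+1} − F_k² = (−1)^k.)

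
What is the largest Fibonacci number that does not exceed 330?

233 ≤ 330 < 377, so the largest Fibonacci number not exceeding 330 is 233.

233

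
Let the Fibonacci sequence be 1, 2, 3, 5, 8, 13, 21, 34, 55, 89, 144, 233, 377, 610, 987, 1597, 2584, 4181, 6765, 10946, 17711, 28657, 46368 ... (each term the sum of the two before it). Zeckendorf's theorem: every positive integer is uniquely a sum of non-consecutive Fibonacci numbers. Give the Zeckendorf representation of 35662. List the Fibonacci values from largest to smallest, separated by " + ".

28657 + 6765 + 233 + 5 + 2

take 28657 (≤ 35662); 35662 − 28657 = 7005
take 6765 (≤ 7005); 7005 − 6765 = 240
take 233 (≤ 240); 240 − 233 = 7
take 5 (≤ 7); 7 − 5 = 2
take 2 (≤ 2); 2 − 2 = 0
So 35662 = 28657 + 6765 + 233 + 5 + 2, with no two terms consecutive in the sequence.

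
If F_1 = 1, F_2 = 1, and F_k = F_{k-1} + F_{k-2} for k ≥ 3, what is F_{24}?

Iterating the recurrence up to F_{19} = 4181 and F_{18} = 2584:
F_{20} = F_{19} + F_{18} = 4181 + 2584 = 6765
F_{21} = F_{20} + F_{19} = 6765 + 4181 = 10946
F_{22} = F_{21} + F_{20} = 10946 + 6765 = 17711
F_{23} = F_{22} + F_{21} = 17711 + 10946 = 28657
F_{24} = F_{23} + F_{22} = 28657 + 17711 = 46368

46368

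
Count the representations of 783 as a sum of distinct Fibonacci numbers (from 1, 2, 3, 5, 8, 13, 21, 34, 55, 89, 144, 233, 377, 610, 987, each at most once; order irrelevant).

24

Each representation comes from the Zeckendorf form by replacing some F_k with F_{k−1} + F_{k−2} where possible.
783 = 610+144+21+8 = 610+144+21+5+3 = 610+89+55+21+8 = 377+233+144+21+8 = 610+144+21+5+2+1 = … (19 more), for 24 in all.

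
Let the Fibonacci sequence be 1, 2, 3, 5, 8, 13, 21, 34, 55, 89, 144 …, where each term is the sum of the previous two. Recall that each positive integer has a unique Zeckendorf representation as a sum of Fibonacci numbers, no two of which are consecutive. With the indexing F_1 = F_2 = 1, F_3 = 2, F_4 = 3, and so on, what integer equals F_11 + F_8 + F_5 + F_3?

117

F_11 + F_8 + F_5 + F_3 = 89 + 21 + 5 + 2 = 117.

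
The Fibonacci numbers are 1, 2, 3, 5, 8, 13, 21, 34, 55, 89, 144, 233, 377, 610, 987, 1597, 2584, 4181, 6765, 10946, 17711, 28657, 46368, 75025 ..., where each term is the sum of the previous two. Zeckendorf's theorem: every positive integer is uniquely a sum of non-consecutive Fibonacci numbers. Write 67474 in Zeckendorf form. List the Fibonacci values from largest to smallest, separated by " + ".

46368 ≤ 67474 < 75025, so take 46368; remainder 21106
17711 ≤ 21106 < 28657, so take 17711; remainder 3395
2584 ≤ 3395 < 4181, so take 2584; remainder 811
610 ≤ 811 < 987, so take 610; remainder 201
144 ≤ 201 < 233, so take 144; remainder 57
55 ≤ 57 < 89, so take 55; remainder 2
2 ≤ 2 < 3, so take 2; remainder 0
So 67474 = 46368 + 17711 + 2584 + 610 + 144 + 55 + 2, with no two terms consecutive in the sequence.

46368 + 17711 + 2584 + 610 + 144 + 55 + 2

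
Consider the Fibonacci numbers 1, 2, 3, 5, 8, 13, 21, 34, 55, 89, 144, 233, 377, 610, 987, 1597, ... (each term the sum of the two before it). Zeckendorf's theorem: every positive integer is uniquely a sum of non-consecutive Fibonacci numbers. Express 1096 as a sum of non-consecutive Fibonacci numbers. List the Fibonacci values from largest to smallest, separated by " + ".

take 987 (≤ 1096); 1096 − 987 = 109
take 89 (≤ 109); 109 − 89 = 20
take 13 (≤ 20); 20 − 13 = 7
take 5 (≤ 7); 7 − 5 = 2
take 2 (≤ 2); 2 − 2 = 0
So 1096 = 987 + 89 + 13 + 5 + 2, with no two terms consecutive in the sequence.

987 + 89 + 13 + 5 + 2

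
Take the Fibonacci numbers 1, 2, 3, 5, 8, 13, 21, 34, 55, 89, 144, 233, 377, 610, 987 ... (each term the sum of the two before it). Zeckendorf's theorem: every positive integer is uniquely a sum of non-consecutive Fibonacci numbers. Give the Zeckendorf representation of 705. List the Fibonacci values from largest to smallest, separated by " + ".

Greedy algorithm:
705 − 610 = 95
95 − 89 = 6
6 − 5 = 1
1 − 1 = 0
So 705 = 610 + 89 + 5 + 1, with no two terms consecutive in the sequence.

610 + 89 + 5 + 1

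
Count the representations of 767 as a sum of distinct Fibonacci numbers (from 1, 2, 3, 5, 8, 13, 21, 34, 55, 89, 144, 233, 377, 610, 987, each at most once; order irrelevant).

Each representation comes from the Zeckendorf form by replacing some F_k with F_{k−1} + F_{k−2} where possible.
767 = 610+144+13 = 610+144+8+5 = 610+89+55+13 = 377+233+144+13 = … (14 more), for 18 in all.

18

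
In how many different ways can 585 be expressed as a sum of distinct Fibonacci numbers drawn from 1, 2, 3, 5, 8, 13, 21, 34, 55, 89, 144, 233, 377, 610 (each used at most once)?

11

585 = 377+144+55+8+1 = 377+144+55+5+3+1 = 377+144+34+21+8+1 = … (8 more), for 11 in all.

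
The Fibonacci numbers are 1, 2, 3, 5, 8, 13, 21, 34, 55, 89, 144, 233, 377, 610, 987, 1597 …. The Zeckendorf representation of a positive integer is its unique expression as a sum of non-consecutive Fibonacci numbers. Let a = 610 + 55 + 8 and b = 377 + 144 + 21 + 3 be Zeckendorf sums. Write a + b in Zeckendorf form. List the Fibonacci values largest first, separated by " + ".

987 + 144 + 55 + 21 + 8 + 3

The two numbers are 673 and 545, so their sum is 1218.
Repeatedly subtract the largest Fibonacci number that fits:
987 ≤ 1218 < 1597, so take 987; remainder 231
144 ≤ 231 < 233, so take 144; remainder 87
55 ≤ 87 < 89, so take 55; remainder 32
21 ≤ 32 < 34, so take 21; remainder 11
8 ≤ 11 < 13, so take 8; remainder 3
3 ≤ 3 < 5, so take 3; remainder 0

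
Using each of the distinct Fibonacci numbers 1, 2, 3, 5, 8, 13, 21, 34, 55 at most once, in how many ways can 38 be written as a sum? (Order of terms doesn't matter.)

3

38 = 34+3+1 = 21+13+3+1 = 21+8+5+3+1 — 3 representations.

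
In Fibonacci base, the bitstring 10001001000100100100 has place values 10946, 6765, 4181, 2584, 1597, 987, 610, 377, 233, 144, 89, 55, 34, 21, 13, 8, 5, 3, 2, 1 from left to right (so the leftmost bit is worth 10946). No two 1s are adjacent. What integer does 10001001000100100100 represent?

12991

Summing the place values of the 1 bits: 10946 + 1597 + 377 + 55 + 13 + 3 = 12991.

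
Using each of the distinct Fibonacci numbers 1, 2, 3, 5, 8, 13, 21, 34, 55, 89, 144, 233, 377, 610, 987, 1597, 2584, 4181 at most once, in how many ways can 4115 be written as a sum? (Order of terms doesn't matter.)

23

Starting from the Zeckendorf form and repeatedly splitting a term F_k into F_{k−1} + F_{k−2} (when neither is already used) reaches every representation.
4115 = 2584+987+377+144+21+2 = 2584+987+377+144+13+8+2 = 2584+987+377+89+55+21+2 = 2584+987+377+144+13+5+3+2 = 2584+987+377+89+55+13+8+2 = … (18 more), for 23 in all.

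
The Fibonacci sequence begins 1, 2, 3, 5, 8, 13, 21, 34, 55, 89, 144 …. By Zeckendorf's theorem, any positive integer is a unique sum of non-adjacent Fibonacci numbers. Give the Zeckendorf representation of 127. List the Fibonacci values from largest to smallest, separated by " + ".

Repeatedly subtract the largest Fibonacci number that fits:
89 ≤ 127 < 144, so take 89; remainder 38
34 ≤ 38 < 55, so take 34; remainder 4
3 ≤ 4 < 5, so take 3; remainder 1
1 ≤ 1 < 2, so take 1; remainder 0
So 127 = 89 + 34 + 3 + 1, with no two terms consecutive in the sequence.

89 + 34 + 3 + 1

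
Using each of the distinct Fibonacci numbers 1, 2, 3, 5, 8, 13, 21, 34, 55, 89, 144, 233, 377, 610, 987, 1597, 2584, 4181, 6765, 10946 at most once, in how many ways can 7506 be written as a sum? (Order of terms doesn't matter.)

Starting from the Zeckendorf form and repeatedly splitting a term F_k into F_{k−1} + F_{k−2} (when neither is already used) reaches every representation.
7506 = 6765+610+89+34+8 = 6765+610+89+34+5+3 = 6765+610+89+21+13+8 = 6765+377+233+89+34+8 = 6765+610+89+34+5+2+1 = … (58 more), for 63 in all.

63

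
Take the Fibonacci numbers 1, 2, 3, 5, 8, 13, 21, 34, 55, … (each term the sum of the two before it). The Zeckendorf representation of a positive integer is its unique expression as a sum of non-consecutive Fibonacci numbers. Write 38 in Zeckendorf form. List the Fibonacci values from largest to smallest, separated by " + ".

34 + 3 + 1

38: greatest Fibonacci not exceeding it is 34, leaving 4
4: greatest Fibonacci not exceeding it is 3, leaving 1
1: greatest Fibonacci not exceeding it is 1, leaving 0
So 38 = 34 + 3 + 1, with no two terms consecutive in the sequence.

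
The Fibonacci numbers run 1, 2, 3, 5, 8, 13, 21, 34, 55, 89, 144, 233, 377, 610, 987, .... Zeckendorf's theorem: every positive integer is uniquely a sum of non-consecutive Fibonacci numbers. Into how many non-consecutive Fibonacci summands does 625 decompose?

3

largest Fibonacci ≤ 625 is 610; 625 − 610 = 15
largest Fibonacci ≤ 15 is 13; 15 − 13 = 2
largest Fibonacci ≤ 2 is 2; 2 − 2 = 0
625 = 610 + 13 + 2, which has 3 terms.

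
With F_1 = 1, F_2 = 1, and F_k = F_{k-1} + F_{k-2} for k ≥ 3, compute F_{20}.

Iterating the recurrence up to F_{14} = 377 and F_{13} = 233:
F_{15} = F_{14} + F_{13} = 377 + 233 = 610
F_{16} = F_{15} + F_{14} = 610 + 377 = 987
F_{17} = F_{16} + F_{15} = 987 + 610 = 1597
F_{18} = F_{17} + F_{16} = 1597 + 987 = 2584
F_{19} = F_{18} + F_{17} = 2584 + 1597 = 4181
F_{20} = F_{19} + F_{18} = 4181 + 2584 = 6765

6765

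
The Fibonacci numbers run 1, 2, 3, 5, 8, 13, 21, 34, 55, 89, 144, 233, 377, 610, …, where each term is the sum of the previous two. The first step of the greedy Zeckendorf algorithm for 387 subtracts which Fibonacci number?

377 ≤ 387 < 610, so the largest Fibonacci number not exceeding 387 is 377.

377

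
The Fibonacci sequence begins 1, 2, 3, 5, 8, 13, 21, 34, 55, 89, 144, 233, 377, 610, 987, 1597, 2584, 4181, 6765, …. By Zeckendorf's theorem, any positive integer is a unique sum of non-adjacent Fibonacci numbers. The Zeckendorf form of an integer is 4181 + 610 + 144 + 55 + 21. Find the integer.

5011

4181 + 610 + 144 + 55 + 21 = 5011.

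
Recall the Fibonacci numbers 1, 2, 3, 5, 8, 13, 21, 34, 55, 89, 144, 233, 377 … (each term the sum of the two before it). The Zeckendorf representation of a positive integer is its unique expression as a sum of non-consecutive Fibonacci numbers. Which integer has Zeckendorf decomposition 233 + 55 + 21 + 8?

233 + 55 + 21 + 8 = 317.

317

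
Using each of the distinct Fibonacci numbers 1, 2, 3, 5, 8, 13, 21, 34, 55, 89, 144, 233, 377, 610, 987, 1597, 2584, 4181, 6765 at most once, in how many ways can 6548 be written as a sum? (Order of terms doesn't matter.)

Starting from the Zeckendorf form and repeatedly splitting a term F_k into F_{k−1} + F_{k−2} (when neither is already used) reaches every representation.
6548 = 4181+1597+610+144+13+3 = 4181+1597+610+144+13+2+1 = 4181+1597+610+144+8+5+3 = 4181+1597+610+89+55+13+3 = … (44 more), for 48 in all.

48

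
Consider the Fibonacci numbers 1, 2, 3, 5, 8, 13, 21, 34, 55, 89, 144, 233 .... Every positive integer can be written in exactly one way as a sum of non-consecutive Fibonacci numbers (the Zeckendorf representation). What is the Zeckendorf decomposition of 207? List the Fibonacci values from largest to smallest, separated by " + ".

144 + 55 + 8

subtract 144 from 207: 63 remains
subtract 55 from 63: 8 remains
subtract 8 from 8: 0 remains
So 207 = 144 + 55 + 8, with no two terms consecutive in the sequence.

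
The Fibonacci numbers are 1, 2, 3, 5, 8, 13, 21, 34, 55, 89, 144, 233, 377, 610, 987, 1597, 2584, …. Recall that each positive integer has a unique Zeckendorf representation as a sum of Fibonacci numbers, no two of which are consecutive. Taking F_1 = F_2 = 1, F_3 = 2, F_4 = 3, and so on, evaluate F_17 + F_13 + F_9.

1864

F_17 + F_13 + F_9 = 1597 + 233 + 34 = 1864.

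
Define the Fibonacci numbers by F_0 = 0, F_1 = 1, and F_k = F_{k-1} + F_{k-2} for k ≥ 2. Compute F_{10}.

55

Iterating the recurrence up to F_{6} = 8 and F_{5} = 5:
F_{7} = F_{6} + F_{5} = 8 + 5 = 13
F_{8} = F_{7} + F_{6} = 13 + 8 = 21
F_{9} = F_{8} + F_{7} = 21 + 13 = 34
F_{10} = F_{9} + F_{8} = 34 + 21 = 55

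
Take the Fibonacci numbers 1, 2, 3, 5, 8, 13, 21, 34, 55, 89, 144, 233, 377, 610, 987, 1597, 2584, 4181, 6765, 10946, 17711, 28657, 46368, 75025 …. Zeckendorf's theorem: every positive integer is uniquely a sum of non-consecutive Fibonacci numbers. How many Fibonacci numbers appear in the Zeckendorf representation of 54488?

54488: greatest Fibonacci not exceeding it is 46368, leaving 8120
8120: greatest Fibonacci not exceeding it is 6765, leaving 1355
1355: greatest Fibonacci not exceeding it is 987, leaving 368
368: greatest Fibonacci not exceeding it is 233, leaving 135
135: greatest Fibonacci not exceeding it is 89, leaving 46
46: greatest Fibonacci not exceeding it is 34, leaving 12
12: greatest Fibonacci not exceeding it is 8, leaving 4
4: greatest Fibonacci not exceeding it is 3, leaving 1
1: greatest Fibonacci not exceeding it is 1, leaving 0
54488 = 46368 + 6765 + 987 + 233 + 89 + 34 + 8 + 3 + 1, which has 9 terms.

9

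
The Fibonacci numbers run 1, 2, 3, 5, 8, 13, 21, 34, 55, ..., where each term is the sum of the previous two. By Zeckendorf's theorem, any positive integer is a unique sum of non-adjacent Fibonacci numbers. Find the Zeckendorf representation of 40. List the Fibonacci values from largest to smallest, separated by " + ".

34 + 5 + 1

Repeatedly subtract the largest Fibonacci number that fits:
40: greatest Fibonacci not exceeding it is 34, leaving 6
6: greatest Fibonacci not exceeding it is 5, leaving 1
1: greatest Fibonacci not exceeding it is 1, leaving 0
So 40 = 34 + 5 + 1, with no two terms consecutive in the sequence.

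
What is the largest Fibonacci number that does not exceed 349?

233 ≤ 349 < 377, so the largest Fibonacci number not exceeding 349 is 233.

233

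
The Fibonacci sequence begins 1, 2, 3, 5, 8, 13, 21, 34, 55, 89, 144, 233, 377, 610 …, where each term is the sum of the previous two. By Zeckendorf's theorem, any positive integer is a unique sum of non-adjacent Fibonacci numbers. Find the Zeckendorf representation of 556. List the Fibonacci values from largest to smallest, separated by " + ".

377 + 144 + 34 + 1

Greedily peel off the largest Fibonacci term at each step:
556 − 377 = 179
179 − 144 = 35
35 − 34 = 1
1 − 1 = 0
So 556 = 377 + 144 + 34 + 1, with no two terms consecutive in the sequence.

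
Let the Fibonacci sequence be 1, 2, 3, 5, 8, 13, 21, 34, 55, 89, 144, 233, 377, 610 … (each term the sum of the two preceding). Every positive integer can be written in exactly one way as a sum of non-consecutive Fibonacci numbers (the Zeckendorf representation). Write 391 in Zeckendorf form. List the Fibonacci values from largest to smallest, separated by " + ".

Greedy algorithm:
largest Fibonacci ≤ 391 is 377; 391 − 377 = 14
largest Fibonacci ≤ 14 is 13; 14 − 13 = 1
largest Fibonacci ≤ 1 is 1; 1 − 1 = 0
So 391 = 377 + 13 + 1, with no two terms consecutive in the sequence.

377 + 13 + 1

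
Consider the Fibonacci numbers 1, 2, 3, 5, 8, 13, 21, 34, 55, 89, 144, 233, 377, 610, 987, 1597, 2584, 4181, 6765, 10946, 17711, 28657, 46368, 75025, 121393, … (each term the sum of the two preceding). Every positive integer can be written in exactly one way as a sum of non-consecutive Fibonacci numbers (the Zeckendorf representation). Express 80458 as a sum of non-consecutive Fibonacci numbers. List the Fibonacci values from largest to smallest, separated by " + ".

80458: greatest Fibonacci not exceeding it is 75025, leaving 5433
5433: greatest Fibonacci not exceeding it is 4181, leaving 1252
1252: greatest Fibonacci not exceeding it is 987, leaving 265
265: greatest Fibonacci not exceeding it is 233, leaving 32
32: greatest Fibonacci not exceeding it is 21, leaving 11
11: greatest Fibonacci not exceeding it is 8, leaving 3
3: greatest Fibonacci not exceeding it is 3, leaving 0
So 80458 = 75025 + 4181 + 987 + 233 + 21 + 8 + 3, with no two terms consecutive in the sequence.

75025 + 4181 + 987 + 233 + 21 + 8 + 3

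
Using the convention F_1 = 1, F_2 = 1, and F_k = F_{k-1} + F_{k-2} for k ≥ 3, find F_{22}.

Iterating the recurrence up to F_{17} = 1597 and F_{16} = 987:
F_{18} = F_{17} + F_{16} = 1597 + 987 = 2584
F_{19} = F_{18} + F_{17} = 2584 + 1597 = 4181
F_{20} = F_{19} + F_{18} = 4181 + 2584 = 6765
F_{21} = F_{20} + F_{19} = 6765 + 4181 = 10946
F_{22} = F_{21} + F_{20} = 10946 + 6765 = 17711

17711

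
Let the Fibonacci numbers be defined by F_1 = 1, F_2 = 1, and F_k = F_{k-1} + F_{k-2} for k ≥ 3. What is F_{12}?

144

Iterating the recurrence up to F_{7} = 13 and F_{6} = 8:
F_{8} = F_{7} + F_{6} = 13 + 8 = 21
F_{9} = F_{8} + F_{7} = 21 + 13 = 34
F_{10} = F_{9} + F_{8} = 34 + 21 = 55
F_{11} = F_{10} + F_{9} = 55 + 34 = 89
F_{12} = F_{11} + F_{10} = 89 + 55 = 144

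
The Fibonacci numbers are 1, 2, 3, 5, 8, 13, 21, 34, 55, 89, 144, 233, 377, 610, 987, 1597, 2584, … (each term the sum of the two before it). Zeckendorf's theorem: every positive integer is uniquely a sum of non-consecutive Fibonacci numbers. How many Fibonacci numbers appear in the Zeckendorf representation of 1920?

4

Greedy algorithm:
subtract 1597 from 1920: 323 remains
subtract 233 from 323: 90 remains
subtract 89 from 90: 1 remains
subtract 1 from 1: 0 remains
1920 = 1597 + 233 + 89 + 1, which has 4 terms.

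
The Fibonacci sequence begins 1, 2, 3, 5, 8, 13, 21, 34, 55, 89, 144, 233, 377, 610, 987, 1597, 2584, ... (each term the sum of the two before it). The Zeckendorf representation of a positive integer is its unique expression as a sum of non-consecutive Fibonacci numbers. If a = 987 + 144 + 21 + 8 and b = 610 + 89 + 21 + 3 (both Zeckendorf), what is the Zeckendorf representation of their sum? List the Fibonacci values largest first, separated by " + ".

1597 + 233 + 34 + 13 + 5 + 1

The two numbers are 1160 and 723, so their sum is 1883.
Greedy algorithm:
1883: greatest Fibonacci not exceeding it is 1597, leaving 286
286: greatest Fibonacci not exceeding it is 233, leaving 53
53: greatest Fibonacci not exceeding it is 34, leaving 19
19: greatest Fibonacci not exceeding it is 13, leaving 6
6: greatest Fibonacci not exceeding it is 5, leaving 1
1: greatest Fibonacci not exceeding it is 1, leaving 0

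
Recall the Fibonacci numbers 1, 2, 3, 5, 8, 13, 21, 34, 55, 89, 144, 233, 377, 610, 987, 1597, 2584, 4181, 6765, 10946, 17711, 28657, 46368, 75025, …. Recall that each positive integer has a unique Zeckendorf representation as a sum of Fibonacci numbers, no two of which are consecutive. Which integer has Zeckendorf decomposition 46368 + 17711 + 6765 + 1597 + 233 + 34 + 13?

72721

46368 + 17711 + 6765 + 1597 + 233 + 34 + 13 = 72721.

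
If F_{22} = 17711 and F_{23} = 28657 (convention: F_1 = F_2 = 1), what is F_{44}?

701408733

By the doubling identity F_{2k} = F_k(2F_{k+1} − F_k): F_{44} = 17711·(2·28657 − 17711) = 17711·39603 = 701408733.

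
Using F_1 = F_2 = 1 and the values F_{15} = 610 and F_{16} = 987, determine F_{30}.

832040

By the doubling identity F_{2k} = F_k(2F_{k+1} − F_k): F_{30} = 610·(2·987 − 610) = 610·1364 = 832040.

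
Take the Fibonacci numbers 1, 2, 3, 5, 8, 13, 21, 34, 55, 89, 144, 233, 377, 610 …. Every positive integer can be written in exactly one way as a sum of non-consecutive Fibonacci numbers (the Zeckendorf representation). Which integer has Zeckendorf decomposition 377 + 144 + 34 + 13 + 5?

377 + 144 + 34 + 13 + 5 = 573.

573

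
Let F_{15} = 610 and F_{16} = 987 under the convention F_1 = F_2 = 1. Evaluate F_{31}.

1346269

By F_{2k+1} = F_k² + F_{k+1}²: F_{31} = 610² + 987² = 372100 + 974169 = 1346269.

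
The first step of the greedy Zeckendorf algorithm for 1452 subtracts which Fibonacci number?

987

987 ≤ 1452 < 1597, so the largest Fibonacci number not exceeding 1452 is 987.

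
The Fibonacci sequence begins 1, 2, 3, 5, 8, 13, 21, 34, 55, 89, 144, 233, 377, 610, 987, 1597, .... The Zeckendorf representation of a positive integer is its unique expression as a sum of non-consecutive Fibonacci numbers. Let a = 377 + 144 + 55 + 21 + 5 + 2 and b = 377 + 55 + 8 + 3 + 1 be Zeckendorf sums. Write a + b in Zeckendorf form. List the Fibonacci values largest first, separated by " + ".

987 + 55 + 5 + 1

The two numbers are 604 and 444, so their sum is 1048.
largest Fibonacci ≤ 1048 is 987; 1048 − 987 = 61
largest Fibonacci ≤ 61 is 55; 61 − 55 = 6
largest Fibonacci ≤ 6 is 5; 6 − 5 = 1
largest Fibonacci ≤ 1 is 1; 1 − 1 = 0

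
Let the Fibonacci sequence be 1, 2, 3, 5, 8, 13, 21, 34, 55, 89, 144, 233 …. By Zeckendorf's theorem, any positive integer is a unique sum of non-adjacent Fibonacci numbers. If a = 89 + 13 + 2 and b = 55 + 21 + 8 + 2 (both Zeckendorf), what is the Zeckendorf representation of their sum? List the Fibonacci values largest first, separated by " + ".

The two numbers are 104 and 86, so their sum is 190.
Repeatedly subtract the largest Fibonacci number that fits:
subtract 144 from 190: 46 remains
subtract 34 from 46: 12 remains
subtract 8 from 12: 4 remains
subtract 3 from 4: 1 remains
subtract 1 from 1: 0 remains

144 + 34 + 8 + 3 + 1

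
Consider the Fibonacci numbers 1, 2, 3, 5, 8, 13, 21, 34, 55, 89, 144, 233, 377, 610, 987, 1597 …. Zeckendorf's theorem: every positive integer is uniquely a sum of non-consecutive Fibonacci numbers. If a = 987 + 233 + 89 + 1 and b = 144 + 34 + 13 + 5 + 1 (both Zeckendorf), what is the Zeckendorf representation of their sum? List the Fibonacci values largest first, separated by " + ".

987 + 377 + 89 + 34 + 13 + 5 + 2

The two numbers are 1310 and 197, so their sum is 1507.
Greedy algorithm:
1507: greatest Fibonacci not exceeding it is 987, leaving 520
520: greatest Fibonacci not exceeding it is 377, leaving 143
143: greatest Fibonacci not exceeding it is 89, leaving 54
54: greatest Fibonacci not exceeding it is 34, leaving 20
20: greatest Fibonacci not exceeding it is 13, leaving 7
7: greatest Fibonacci not exceeding it is 5, leaving 2
2: greatest Fibonacci not exceeding it is 2, leaving 0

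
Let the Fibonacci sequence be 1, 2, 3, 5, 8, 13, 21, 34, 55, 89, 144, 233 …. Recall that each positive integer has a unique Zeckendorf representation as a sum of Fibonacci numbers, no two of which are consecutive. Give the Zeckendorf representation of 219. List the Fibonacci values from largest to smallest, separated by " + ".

144 + 55 + 13 + 5 + 2

Greedily peel off the largest Fibonacci term at each step:
take 144 (≤ 219); 219 − 144 = 75
take 55 (≤ 75); 75 − 55 = 20
take 13 (≤ 20); 20 − 13 = 7
take 5 (≤ 7); 7 − 5 = 2
take 2 (≤ 2); 2 − 2 = 0
So 219 = 144 + 55 + 13 + 5 + 2, with no two terms consecutive in the sequence.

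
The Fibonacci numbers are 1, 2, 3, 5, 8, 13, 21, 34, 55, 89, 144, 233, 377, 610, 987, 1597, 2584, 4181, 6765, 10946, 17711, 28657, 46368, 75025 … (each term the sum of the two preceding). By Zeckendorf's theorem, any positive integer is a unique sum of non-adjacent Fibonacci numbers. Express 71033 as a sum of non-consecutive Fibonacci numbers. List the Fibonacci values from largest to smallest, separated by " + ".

71033: greatest Fibonacci not exceeding it is 46368, leaving 24665
24665: greatest Fibonacci not exceeding it is 17711, leaving 6954
6954: greatest Fibonacci not exceeding it is 6765, leaving 189
189: greatest Fibonacci not exceeding it is 144, leaving 45
45: greatest Fibonacci not exceeding it is 34, leaving 11
11: greatest Fibonacci not exceeding it is 8, leaving 3
3: greatest Fibonacci not exceeding it is 3, leaving 0
So 71033 = 46368 + 17711 + 6765 + 144 + 34 + 8 + 3, with no two terms consecutive in the sequence.

46368 + 17711 + 6765 + 144 + 34 + 8 + 3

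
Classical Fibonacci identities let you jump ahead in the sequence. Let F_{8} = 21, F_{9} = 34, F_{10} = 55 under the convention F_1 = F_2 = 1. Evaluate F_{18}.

By the addition formula F_{m+n} = F_m F_{n+1} + F_{m−1} F_n with m=10, n=8: F_{18} = 55·34 + 34·21 = 1870 + 714 = 2584.

2584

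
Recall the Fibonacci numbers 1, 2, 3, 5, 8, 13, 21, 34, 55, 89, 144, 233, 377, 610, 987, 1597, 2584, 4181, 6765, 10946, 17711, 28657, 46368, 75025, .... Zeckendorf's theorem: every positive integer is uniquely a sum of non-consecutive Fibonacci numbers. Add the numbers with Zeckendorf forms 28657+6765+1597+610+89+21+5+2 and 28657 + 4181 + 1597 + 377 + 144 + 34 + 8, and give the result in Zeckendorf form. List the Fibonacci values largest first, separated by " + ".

46368 + 17711 + 6765 + 1597 + 233 + 55 + 13 + 2

The two numbers are 37746 and 34998, so their sum is 72744.
Repeatedly subtract the largest Fibonacci number that fits:
46368 ≤ 72744 < 75025, so take 46368; remainder 26376
17711 ≤ 26376 < 28657, so take 17711; remainder 8665
6765 ≤ 8665 < 10946, so take 6765; remainder 1900
1597 ≤ 1900 < 2584, so take 1597; remainder 303
233 ≤ 303 < 377, so take 233; remainder 70
55 ≤ 70 < 89, so take 55; remainder 15
13 ≤ 15 < 21, so take 13; remainder 2
2 ≤ 2 < 3, so take 2; remainder 0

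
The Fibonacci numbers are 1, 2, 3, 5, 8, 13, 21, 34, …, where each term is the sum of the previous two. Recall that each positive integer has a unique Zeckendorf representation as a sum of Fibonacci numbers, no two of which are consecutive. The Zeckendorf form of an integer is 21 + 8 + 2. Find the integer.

31

21 + 8 + 2 = 31.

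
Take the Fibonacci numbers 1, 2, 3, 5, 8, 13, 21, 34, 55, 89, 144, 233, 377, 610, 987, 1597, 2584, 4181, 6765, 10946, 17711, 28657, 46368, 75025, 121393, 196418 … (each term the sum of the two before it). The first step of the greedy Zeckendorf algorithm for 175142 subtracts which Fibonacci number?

121393 ≤ 175142 < 196418, so the largest Fibonacci number not exceeding 175142 is 121393.

121393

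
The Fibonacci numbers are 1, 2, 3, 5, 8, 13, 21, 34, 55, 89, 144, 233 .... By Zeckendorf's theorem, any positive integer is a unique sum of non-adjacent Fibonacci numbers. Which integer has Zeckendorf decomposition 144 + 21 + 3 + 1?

169

144 + 21 + 3 + 1 = 169.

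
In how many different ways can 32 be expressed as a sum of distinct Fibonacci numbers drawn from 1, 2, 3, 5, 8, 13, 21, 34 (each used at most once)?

4

Each representation comes from the Zeckendorf form by replacing some F_k with F_{k−1} + F_{k−2} where possible.
32 = 21+8+3 = 21+8+2+1 = 21+5+3+2+1 = … (1 more), for 4 in all.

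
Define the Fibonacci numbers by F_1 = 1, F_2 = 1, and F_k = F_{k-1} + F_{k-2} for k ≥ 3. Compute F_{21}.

10946

Iterating the recurrence up to F_{15} = 610 and F_{14} = 377:
F_{16} = F_{15} + F_{14} = 610 + 377 = 987
F_{17} = F_{16} + F_{15} = 987 + 610 = 1597
F_{18} = F_{17} + F_{16} = 1597 + 987 = 2584
F_{19} = F_{18} + F_{17} = 2584 + 1597 = 4181
F_{20} = F_{19} + F_{18} = 4181 + 2584 = 6765
F_{21} = F_{20} + F_{19} = 6765 + 4181 = 10946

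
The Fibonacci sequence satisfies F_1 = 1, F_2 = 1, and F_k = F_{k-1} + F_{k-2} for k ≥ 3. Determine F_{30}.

832040

Iterating the recurrence up to F_{24} = 46368 and F_{23} = 28657:
F_{25} = F_{24} + F_{23} = 46368 + 28657 = 75025
F_{26} = F_{25} + F_{24} = 75025 + 46368 = 121393
F_{27} = F_{26} + F_{25} = 121393 + 75025 = 196418
F_{28} = F_{27} + F_{26} = 196418 + 121393 = 317811
F_{29} = F_{28} + F_{27} = 317811 + 196418 = 514229
F_{30} = F_{29} + F_{28} = 514229 + 317811 = 832040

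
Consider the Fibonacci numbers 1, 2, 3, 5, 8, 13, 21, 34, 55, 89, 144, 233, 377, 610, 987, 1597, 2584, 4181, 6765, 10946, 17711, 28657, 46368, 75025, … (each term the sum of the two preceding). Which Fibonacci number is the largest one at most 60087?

46368

46368 ≤ 60087 < 75025, so the largest Fibonacci number not exceeding 60087 is 46368.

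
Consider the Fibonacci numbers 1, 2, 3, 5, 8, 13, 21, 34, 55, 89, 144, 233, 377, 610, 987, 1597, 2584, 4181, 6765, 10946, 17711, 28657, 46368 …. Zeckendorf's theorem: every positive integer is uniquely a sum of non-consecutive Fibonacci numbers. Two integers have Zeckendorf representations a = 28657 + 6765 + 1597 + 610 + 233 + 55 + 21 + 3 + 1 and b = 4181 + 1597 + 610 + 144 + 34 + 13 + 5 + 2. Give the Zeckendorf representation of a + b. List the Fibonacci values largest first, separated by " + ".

28657 + 10946 + 4181 + 610 + 89 + 34 + 8 + 3

The two numbers are 37942 and 6586, so their sum is 44528.
44528 − 28657 = 15871
15871 − 10946 = 4925
4925 − 4181 = 744
744 − 610 = 134
134 − 89 = 45
45 − 34 = 11
11 − 8 = 3
3 − 3 = 0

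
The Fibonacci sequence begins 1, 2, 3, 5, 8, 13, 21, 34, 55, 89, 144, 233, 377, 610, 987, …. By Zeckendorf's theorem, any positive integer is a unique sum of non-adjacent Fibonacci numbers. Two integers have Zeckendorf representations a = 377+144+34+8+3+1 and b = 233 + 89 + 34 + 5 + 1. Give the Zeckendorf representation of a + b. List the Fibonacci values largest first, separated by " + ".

610 + 233 + 55 + 21 + 8 + 2

The two numbers are 567 and 362, so their sum is 929.
Greedily peel off the largest Fibonacci term at each step:
610 ≤ 929 < 987, so take 610; remainder 319
233 ≤ 319 < 377, so take 233; remainder 86
55 ≤ 86 < 89, so take 55; remainder 31
21 ≤ 31 < 34, so take 21; remainder 10
8 ≤ 10 < 13, so take 8; remainder 2
2 ≤ 2 < 3, so take 2; remainder 0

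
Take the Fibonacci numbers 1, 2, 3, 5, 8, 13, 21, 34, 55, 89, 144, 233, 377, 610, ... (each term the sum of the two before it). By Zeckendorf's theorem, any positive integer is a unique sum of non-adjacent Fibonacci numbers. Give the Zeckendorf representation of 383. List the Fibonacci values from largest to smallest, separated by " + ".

377 + 5 + 1

largest Fibonacci ≤ 383 is 377; 383 − 377 = 6
largest Fibonacci ≤ 6 is 5; 6 − 5 = 1
largest Fibonacci ≤ 1 is 1; 1 − 1 = 0
So 383 = 377 + 5 + 1, with no two terms consecutive in the sequence.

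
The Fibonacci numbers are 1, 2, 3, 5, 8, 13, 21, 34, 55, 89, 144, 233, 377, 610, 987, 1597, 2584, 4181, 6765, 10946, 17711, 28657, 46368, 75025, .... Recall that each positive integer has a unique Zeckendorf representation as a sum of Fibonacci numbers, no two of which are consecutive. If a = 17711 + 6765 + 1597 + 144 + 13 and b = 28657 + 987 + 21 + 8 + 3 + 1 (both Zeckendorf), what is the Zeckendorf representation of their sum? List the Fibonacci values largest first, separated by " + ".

46368 + 6765 + 2584 + 144 + 34 + 8 + 3 + 1

The two numbers are 26230 and 29677, so their sum is 55907.
55907: greatest Fibonacci not exceeding it is 46368, leaving 9539
9539: greatest Fibonacci not exceeding it is 6765, leaving 2774
2774: greatest Fibonacci not exceeding it is 2584, leaving 190
190: greatest Fibonacci not exceeding it is 144, leaving 46
46: greatest Fibonacci not exceeding it is 34, leaving 12
12: greatest Fibonacci not exceeding it is 8, leaving 4
4: greatest Fibonacci not exceeding it is 3, leaving 1
1: greatest Fibonacci not exceeding it is 1, leaving 0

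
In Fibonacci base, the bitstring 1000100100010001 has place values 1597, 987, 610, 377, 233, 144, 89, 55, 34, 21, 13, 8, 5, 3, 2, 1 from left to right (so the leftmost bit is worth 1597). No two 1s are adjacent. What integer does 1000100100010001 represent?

Summing the place values of the 1 bits: 1597 + 233 + 55 + 8 + 1 = 1894.

1894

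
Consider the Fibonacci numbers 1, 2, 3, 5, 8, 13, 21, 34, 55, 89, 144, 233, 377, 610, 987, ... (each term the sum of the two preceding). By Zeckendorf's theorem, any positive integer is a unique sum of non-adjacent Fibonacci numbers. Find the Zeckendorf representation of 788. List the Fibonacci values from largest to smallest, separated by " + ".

Greedily peel off the largest Fibonacci term at each step:
take 610 (≤ 788); 788 − 610 = 178
take 144 (≤ 178); 178 − 144 = 34
take 34 (≤ 34); 34 − 34 = 0
So 788 = 610 + 144 + 34, with no two terms consecutive in the sequence.

610 + 144 + 34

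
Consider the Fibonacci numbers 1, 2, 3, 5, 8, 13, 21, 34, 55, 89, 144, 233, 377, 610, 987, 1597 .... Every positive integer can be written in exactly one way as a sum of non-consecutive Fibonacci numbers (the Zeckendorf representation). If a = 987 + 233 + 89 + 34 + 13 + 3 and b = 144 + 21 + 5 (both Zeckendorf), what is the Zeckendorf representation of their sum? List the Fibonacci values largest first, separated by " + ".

The two numbers are 1359 and 170, so their sum is 1529.
Greedily peel off the largest Fibonacci term at each step:
take 987 (≤ 1529); 1529 − 987 = 542
take 377 (≤ 542); 542 − 377 = 165
take 144 (≤ 165); 165 − 144 = 21
take 21 (≤ 21); 21 − 21 = 0

987 + 377 + 144 + 21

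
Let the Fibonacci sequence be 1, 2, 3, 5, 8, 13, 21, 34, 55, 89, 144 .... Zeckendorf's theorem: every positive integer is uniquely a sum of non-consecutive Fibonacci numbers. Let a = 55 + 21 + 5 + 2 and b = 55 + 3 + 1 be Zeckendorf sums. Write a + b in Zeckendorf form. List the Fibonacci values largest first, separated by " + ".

The two numbers are 83 and 59, so their sum is 142.
Greedy algorithm:
largest Fibonacci ≤ 142 is 89; 142 − 89 = 53
largest Fibonacci ≤ 53 is 34; 53 − 34 = 19
largest Fibonacci ≤ 19 is 13; 19 − 13 = 6
largest Fibonacci ≤ 6 is 5; 6 − 5 = 1
largest Fibonacci ≤ 1 is 1; 1 − 1 = 0

89 + 34 + 13 + 5 + 1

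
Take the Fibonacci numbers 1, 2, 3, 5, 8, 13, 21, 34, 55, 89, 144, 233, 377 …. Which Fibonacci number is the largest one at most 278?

233 ≤ 278 < 377, so the largest Fibonacci number not exceeding 278 is 233.

233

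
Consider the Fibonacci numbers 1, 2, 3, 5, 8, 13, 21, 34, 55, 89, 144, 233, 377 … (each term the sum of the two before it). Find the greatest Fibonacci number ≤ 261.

233 ≤ 261 < 377, so the largest Fibonacci number not exceeding 261 is 233.

233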